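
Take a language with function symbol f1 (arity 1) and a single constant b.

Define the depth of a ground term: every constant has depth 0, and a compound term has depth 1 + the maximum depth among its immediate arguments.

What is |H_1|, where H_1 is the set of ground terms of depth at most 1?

2

Count level by level. With function symbols f1/1, the terms of depth ≤ k are the 1 constant together with each function applied to depth-≤(k−1) tuples, so N_k = 1 + N_{k-1}.
N_0 = 1
N_1 = 1 + 1 = 2
Explicitly: b, f1(b).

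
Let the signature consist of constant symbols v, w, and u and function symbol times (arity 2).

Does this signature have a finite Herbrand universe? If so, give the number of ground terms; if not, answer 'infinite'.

infinite

The signature has at least one function symbol (times, arity 2) and at least one constant (v).
Iterating times gives infinitely many distinct ground terms: v, times(v, v), times(times(v, v), times(v, v)), ...
So the Herbrand universe is infinite.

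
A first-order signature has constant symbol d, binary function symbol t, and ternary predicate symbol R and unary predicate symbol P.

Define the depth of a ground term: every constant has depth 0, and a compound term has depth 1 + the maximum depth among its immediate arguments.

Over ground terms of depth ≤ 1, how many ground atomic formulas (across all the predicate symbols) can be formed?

First count ground terms of depth ≤ 1.
If N_k denotes the number of depth-≤k ground terms, the 1 constant gives N_0 = 1, and each function symbol of arity r contributes N_{k-1}^r new terms at level k: N_k = 1 + N_{k-1}^2.
N_0 = 1
N_1 = 1 + 1^2 = 2
So |H| = 2.
Ground atoms are formed by filling each argument slot of a predicate with a term from H, so an r-ary predicate gives |H|^r atoms:
  R: 2^3 = 8;  P: 2
Total ground atoms: 8 + 2 = 10.

10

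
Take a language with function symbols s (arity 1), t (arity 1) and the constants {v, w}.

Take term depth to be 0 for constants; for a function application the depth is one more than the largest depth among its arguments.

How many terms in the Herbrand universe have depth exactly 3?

16

Let N_k = |{terms of depth ≤ k}|. Then N_0 = 2 and N_k = 2 + N_{k-1} + N_{k-1} for k ≥ 1 (one summand per function symbol, arity giving the exponent).
N_0 = 2
N_1 = 2 + 2 + 2 = 6
N_2 = 2 + 6 + 6 = 14
N_3 = 2 + 14 + 14 = 30
Terms of depth exactly 3: N_3 − N_2 = 30 − 14 = 16.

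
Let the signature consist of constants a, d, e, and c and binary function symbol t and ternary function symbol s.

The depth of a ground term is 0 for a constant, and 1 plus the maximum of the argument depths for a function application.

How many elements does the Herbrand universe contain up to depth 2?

599764

Let N_k = |{terms of depth ≤ k}|. Then N_0 = 4 and N_k = 4 + N_{k-1}^2 + N_{k-1}^3 for k ≥ 1 (one summand per function symbol, arity giving the exponent).
N_0 = 4
N_1 = 4 + 4^2 + 4^3 = 84
N_2 = 4 + 84^2 + 84^3 = 599764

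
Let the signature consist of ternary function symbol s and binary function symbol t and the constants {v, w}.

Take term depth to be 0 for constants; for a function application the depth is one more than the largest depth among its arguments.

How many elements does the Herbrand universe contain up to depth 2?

2942

If N_k denotes the number of depth-≤k ground terms, the 2 constants give N_0 = 2, and each function symbol of arity r contributes N_{k-1}^r new terms at level k: N_k = 2 + N_{k-1}^3 + N_{k-1}^2.
N_0 = 2
N_1 = 2 + 2^3 + 2^2 = 14
N_2 = 2 + 14^3 + 14^2 = 2942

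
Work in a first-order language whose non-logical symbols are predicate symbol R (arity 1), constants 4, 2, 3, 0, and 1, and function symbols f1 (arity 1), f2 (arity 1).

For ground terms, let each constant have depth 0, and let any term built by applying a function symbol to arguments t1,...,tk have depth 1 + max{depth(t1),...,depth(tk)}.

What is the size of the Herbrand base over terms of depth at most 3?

First count ground terms of depth ≤ 3.
If N_k denotes the number of depth-≤k ground terms, the 5 constants give N_0 = 5, and each function symbol of arity r contributes N_{k-1}^r new terms at level k: N_k = 5 + N_{k-1} + N_{k-1}.
N_0 = 5
N_1 = 5 + 5 + 5 = 15
N_2 = 5 + 15 + 15 = 35
N_3 = 5 + 35 + 35 = 75
So |H| = 75.
Ground atoms are formed by filling each argument slot of a predicate with a term from H, so an r-ary predicate gives |H|^r atoms:
  R: 75
Total ground atoms: 75.

75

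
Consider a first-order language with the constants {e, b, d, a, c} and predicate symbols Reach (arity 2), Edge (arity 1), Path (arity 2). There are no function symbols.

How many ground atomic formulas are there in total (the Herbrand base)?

With no function symbols, the Herbrand universe is just the 5 constants.
Ground atoms per predicate: Reach: 5^2 = 25, Edge: 5, Path: 5^2 = 25.
Herbrand base size = 25 + 5 + 25 = 55.

55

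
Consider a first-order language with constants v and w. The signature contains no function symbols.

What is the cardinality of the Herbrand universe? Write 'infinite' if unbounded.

2

There are no function symbols, so every ground term is one of the 2 constants.
The Herbrand universe is {v, w}, which is finite with 2 elements.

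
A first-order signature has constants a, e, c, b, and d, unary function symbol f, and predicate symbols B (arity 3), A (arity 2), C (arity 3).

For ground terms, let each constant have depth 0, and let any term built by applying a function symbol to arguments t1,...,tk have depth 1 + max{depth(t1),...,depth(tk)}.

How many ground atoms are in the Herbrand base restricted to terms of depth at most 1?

First count ground terms of depth ≤ 1.
Let N_k = |{terms of depth ≤ k}|. Then N_0 = 5 and N_k = 5 + N_{k-1} for k ≥ 1 (one summand per function symbol, arity giving the exponent).
N_0 = 5
N_1 = 5 + 5 = 10
Explicitly: a, e, c, b, d, f(a), f(e), f(c), f(b), f(d).
So |H| = 10.
A ground atom is a predicate applied to a tuple of terms from H, so the count is the sum over predicates of |H|^arity:
  B: 10^3 = 1000;  A: 10^2 = 100;  C: 10^3 = 1000
Total ground atoms: 1000 + 100 + 1000 = 2100.

2100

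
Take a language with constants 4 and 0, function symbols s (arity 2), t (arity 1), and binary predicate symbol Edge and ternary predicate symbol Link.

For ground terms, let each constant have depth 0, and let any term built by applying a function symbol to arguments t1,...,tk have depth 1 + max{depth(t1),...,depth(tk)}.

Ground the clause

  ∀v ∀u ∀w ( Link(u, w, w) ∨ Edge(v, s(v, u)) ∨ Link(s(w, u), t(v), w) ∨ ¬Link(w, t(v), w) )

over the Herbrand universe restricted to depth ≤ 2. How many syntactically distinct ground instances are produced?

Ground terms of depth ≤ 2:
  Let N_k = |{terms of depth ≤ k}|. Then N_0 = 2 and N_k = 2 + N_{k-1}^2 + N_{k-1} for k ≥ 1 (one summand per function symbol, arity giving the exponent).
  N_0 = 2
  N_1 = 2 + 2^2 + 2 = 8
  N_2 = 2 + 8^2 + 8 = 74
So there are 74 ground terms available for substitution.
The body mentions every one of the 3 quantified variables; since ground terms form a free algebra, no two substitutions collapse to the same formula.
Number of ground instances = 74^3 = 405224.

405224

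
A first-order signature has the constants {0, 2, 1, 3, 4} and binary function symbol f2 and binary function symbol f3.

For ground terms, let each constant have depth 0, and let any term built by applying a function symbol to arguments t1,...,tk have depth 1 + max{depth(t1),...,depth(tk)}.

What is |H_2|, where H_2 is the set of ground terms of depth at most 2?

6055

Write N_k for the number of ground terms of depth ≤ k. A term of depth ≤ k is either a constant or a function symbol applied to arguments of depth ≤ k−1, so N_k = 5 + N_{k-1}^2 + N_{k-1}^2.
N_0 = 5
N_1 = 5 + 5^2 + 5^2 = 55
N_2 = 5 + 55^2 + 55^2 = 6055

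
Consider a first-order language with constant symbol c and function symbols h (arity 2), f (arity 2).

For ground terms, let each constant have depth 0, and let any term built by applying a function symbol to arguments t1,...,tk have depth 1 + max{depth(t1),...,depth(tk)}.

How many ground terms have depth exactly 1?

Write N_k for the number of ground terms of depth ≤ k. A term of depth ≤ k is either a constant or a function symbol applied to arguments of depth ≤ k−1, so N_k = 1 + N_{k-1}^2 + N_{k-1}^2.
N_0 = 1
N_1 = 1 + 1^2 + 1^2 = 3
Terms of depth exactly 1: N_1 − N_0 = 3 − 1 = 2.

2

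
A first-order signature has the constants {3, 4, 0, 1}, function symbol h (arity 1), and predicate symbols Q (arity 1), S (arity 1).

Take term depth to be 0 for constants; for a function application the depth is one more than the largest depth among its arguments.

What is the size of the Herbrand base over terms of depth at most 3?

32

First count ground terms of depth ≤ 3.
Count level by level. With function symbols h/1, the terms of depth ≤ k are the 4 constants together with each function applied to depth-≤(k−1) tuples, so N_k = 4 + N_{k-1}.
N_0 = 4
N_1 = 4 + 4 = 8
N_2 = 4 + 8 = 12
N_3 = 4 + 12 = 16
So |H| = 16.
For each predicate symbol, the number of ground atoms is |H| raised to its arity; summing:
  Q: 16;  S: 16
Total ground atoms: 16 + 16 = 32.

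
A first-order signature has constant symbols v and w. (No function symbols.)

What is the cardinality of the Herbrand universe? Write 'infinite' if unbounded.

2

There are no function symbols, so every ground term is one of the 2 constants.
The Herbrand universe is {v, w}, which is finite with 2 elements.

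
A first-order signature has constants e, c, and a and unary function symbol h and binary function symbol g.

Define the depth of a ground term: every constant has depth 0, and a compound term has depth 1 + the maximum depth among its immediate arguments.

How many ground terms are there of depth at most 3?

59295

Write N_k for the number of ground terms of depth ≤ k. A term of depth ≤ k is either a constant or a function symbol applied to arguments of depth ≤ k−1, so N_k = 3 + N_{k-1} + N_{k-1}^2.
N_0 = 3
N_1 = 3 + 3 + 3^2 = 15
N_2 = 3 + 15 + 15^2 = 243
N_3 = 3 + 243 + 243^2 = 59295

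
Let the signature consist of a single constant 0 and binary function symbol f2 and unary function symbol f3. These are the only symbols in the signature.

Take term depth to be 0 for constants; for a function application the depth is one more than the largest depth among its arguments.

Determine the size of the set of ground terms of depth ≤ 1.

3

If N_k denotes the number of depth-≤k ground terms, the 1 constant gives N_0 = 1, and each function symbol of arity r contributes N_{k-1}^r new terms at level k: N_k = 1 + N_{k-1}^2 + N_{k-1}.
N_0 = 1
N_1 = 1 + 1^2 + 1 = 3
Explicitly: 0, f2(0, 0), f3(0).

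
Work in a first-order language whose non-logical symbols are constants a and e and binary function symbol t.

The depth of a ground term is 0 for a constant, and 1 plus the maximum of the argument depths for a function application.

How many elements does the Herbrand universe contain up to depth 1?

Write N_k for the number of ground terms of depth ≤ k. A term of depth ≤ k is either a constant or a function symbol applied to arguments of depth ≤ k−1, so N_k = 2 + N_{k-1}^2.
N_0 = 2
N_1 = 2 + 2^2 = 6

6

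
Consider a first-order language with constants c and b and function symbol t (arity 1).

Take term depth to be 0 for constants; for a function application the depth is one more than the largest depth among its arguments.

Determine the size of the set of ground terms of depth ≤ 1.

4

Let N_k = |{terms of depth ≤ k}|. Then N_0 = 2 and N_k = 2 + N_{k-1} for k ≥ 1 (one summand per function symbol, arity giving the exponent).
N_0 = 2
N_1 = 2 + 2 = 4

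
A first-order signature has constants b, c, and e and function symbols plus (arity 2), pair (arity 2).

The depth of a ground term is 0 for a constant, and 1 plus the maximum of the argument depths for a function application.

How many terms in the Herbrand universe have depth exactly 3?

1565568

If N_k denotes the number of depth-≤k ground terms, the 3 constants give N_0 = 3, and each function symbol of arity r contributes N_{k-1}^r new terms at level k: N_k = 3 + N_{k-1}^2 + N_{k-1}^2.
N_0 = 3
N_1 = 3 + 3^2 + 3^2 = 21
N_2 = 3 + 21^2 + 21^2 = 885
N_3 = 3 + 885^2 + 885^2 = 1566453
Terms of depth exactly 3: N_3 − N_2 = 1566453 − 885 = 1565568.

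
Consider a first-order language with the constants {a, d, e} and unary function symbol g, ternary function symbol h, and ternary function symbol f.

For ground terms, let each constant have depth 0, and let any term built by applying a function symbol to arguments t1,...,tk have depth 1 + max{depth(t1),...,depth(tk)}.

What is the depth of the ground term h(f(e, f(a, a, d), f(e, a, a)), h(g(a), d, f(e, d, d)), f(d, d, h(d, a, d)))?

depth(f(a, a, d)) = 1 + max(0, 0, 0) = 1
depth(f(e, a, a)) = 1 + max(0, 0, 0) = 1
depth(f(e, f(a, a, d), f(e, a, a))) = 1 + max(0, 1, 1) = 2
depth(g(a)) = 1 + depth(a) = 1 + 0 = 1
depth(f(e, d, d)) = 1 + max(0, 0, 0) = 1
depth(h(g(a), d, f(e, d, d))) = 1 + max(1, 0, 1) = 2
depth(h(d, a, d)) = 1 + max(0, 0, 0) = 1
depth(f(d, d, h(d, a, d))) = 1 + max(0, 0, 1) = 2
depth(h(f(e, f(a, a, d), f(e, a, a)), h(g(a), d, f(e, d, d)), f(d, d, h(d, a, d)))) = 1 + max(2, 2, 2) = 3

3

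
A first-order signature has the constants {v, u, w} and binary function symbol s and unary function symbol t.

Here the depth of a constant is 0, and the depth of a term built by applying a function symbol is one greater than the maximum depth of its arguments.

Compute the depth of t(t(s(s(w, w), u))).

depth(s(w, w)) = 1 + max(0, 0) = 1
depth(s(s(w, w), u)) = 1 + max(1, 0) = 2
depth(t(s(s(w, w), u))) = 1 + depth(s(s(w, w), u)) = 1 + 2 = 3
depth(t(t(s(s(w, w), u)))) = 1 + depth(t(s(s(w, w), u))) = 1 + 3 = 4

4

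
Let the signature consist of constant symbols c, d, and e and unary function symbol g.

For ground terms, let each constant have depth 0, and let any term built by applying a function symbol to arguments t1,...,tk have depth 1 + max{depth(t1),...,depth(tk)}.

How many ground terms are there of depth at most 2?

9

Let N_k count ground terms of depth at most k. Each non-constant term of depth ≤ k is some function symbol applied to depth-≤(k−1) arguments, giving N_k = 3 + N_{k-1}.
N_0 = 3
N_1 = 3 + 3 = 6
N_2 = 3 + 6 = 9
Explicitly: c, d, e, g(c), g(d), g(e), g(g(c)), g(g(d)), g(g(e)).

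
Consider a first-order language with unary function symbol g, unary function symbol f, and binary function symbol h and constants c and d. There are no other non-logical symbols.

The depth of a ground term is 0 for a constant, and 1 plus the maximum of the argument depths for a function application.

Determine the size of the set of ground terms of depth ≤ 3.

Let N_k count ground terms of depth at most k. Each non-constant term of depth ≤ k is some function symbol applied to depth-≤(k−1) arguments, giving N_k = 2 + N_{k-1} + N_{k-1} + N_{k-1}^2.
N_0 = 2
N_1 = 2 + 2 + 2 + 2^2 = 10
N_2 = 2 + 10 + 10 + 10^2 = 122
N_3 = 2 + 122 + 122 + 122^2 = 15130

15130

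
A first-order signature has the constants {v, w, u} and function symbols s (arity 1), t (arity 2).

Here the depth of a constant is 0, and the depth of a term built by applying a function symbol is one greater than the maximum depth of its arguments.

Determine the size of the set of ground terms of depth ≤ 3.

59295

Count level by level. With function symbols s/1, t/2, the terms of depth ≤ k are the 3 constants together with each function applied to depth-≤(k−1) tuples, so N_k = 3 + N_{k-1} + N_{k-1}^2.
N_0 = 3
N_1 = 3 + 3 + 3^2 = 15
N_2 = 3 + 15 + 15^2 = 243
N_3 = 3 + 243 + 243^2 = 59295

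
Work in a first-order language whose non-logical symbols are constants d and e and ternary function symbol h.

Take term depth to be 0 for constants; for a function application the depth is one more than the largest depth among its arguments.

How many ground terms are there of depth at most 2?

1002

Write N_k for the number of ground terms of depth ≤ k. A term of depth ≤ k is either a constant or a function symbol applied to arguments of depth ≤ k−1, so N_k = 2 + N_{k-1}^3.
N_0 = 2
N_1 = 2 + 2^3 = 10
N_2 = 2 + 10^3 = 1002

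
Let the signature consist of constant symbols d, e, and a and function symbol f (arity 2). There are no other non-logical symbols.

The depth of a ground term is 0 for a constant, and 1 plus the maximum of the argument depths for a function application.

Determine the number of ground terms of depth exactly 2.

Write N_k for the number of ground terms of depth ≤ k. A term of depth ≤ k is either a constant or a function symbol applied to arguments of depth ≤ k−1, so N_k = 3 + N_{k-1}^2.
N_0 = 3
N_1 = 3 + 3^2 = 12
N_2 = 3 + 12^2 = 147
Terms of depth exactly 2: N_2 − N_1 = 147 − 12 = 135.

135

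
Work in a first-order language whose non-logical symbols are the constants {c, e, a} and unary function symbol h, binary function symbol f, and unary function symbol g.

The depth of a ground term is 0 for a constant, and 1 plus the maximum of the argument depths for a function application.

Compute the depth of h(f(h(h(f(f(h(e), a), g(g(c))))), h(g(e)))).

depth(h(e)) = 1 + depth(e) = 1 + 0 = 1
depth(f(h(e), a)) = 1 + max(1, 0) = 2
depth(g(c)) = 1 + depth(c) = 1 + 0 = 1
depth(g(g(c))) = 1 + depth(g(c)) = 1 + 1 = 2
depth(f(f(h(e), a), g(g(c)))) = 1 + max(2, 2) = 3
depth(h(f(f(h(e), a), g(g(c))))) = 1 + depth(f(f(h(e), a), g(g(c)))) = 1 + 3 = 4
depth(h(h(f(f(h(e), a), g(g(c)))))) = 1 + depth(h(f(f(h(e), a), g(g(c))))) = 1 + 4 = 5
depth(g(e)) = 1 + depth(e) = 1 + 0 = 1
depth(h(g(e))) = 1 + depth(g(e)) = 1 + 1 = 2
depth(f(h(h(f(f(h(e), a), g(g(c))))), h(g(e)))) = 1 + max(5, 2) = 6
depth(h(f(h(h(f(f(h(e), a), g(g(c))))), h(g(e))))) = 1 + depth(f(h(h(f(f(h(e), a), g(g(c))))), h(g(e)))) = 1 + 6 = 7

7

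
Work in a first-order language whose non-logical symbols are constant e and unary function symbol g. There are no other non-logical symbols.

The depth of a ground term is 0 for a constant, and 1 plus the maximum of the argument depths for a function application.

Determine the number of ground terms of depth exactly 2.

1

Count level by level. With function symbols g/1, the terms of depth ≤ k are the 1 constant together with each function applied to depth-≤(k−1) tuples, so N_k = 1 + N_{k-1}.
N_0 = 1
N_1 = 1 + 1 = 2
N_2 = 1 + 2 = 3
Terms of depth exactly 2: N_2 − N_1 = 3 − 2 = 1.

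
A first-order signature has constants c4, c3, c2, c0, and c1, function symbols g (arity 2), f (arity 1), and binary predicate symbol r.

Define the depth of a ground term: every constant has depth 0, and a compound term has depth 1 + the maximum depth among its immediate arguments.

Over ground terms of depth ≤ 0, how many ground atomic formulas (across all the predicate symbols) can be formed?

25

First count ground terms of depth ≤ 0.
Let N_k = |{terms of depth ≤ k}|. Then N_0 = 5 and N_k = 5 + N_{k-1}^2 + N_{k-1} for k ≥ 1 (one summand per function symbol, arity giving the exponent).
N_0 = 5
Explicitly: c4, c3, c2, c0, c1.
So |H| = 5.
Each predicate of arity r yields |H|^r ground atoms (one per choice of an r-tuple from H):
  r: 5^2 = 25
Total ground atoms: 25.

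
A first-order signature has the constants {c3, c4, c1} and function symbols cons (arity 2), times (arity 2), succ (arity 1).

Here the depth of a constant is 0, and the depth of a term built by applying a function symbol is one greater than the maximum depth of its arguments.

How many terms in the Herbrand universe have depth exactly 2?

If N_k denotes the number of depth-≤k ground terms, the 3 constants give N_0 = 3, and each function symbol of arity r contributes N_{k-1}^r new terms at level k: N_k = 3 + N_{k-1}^2 + N_{k-1}^2 + N_{k-1}.
N_0 = 3
N_1 = 3 + 3^2 + 3^2 + 3 = 24
N_2 = 3 + 24^2 + 24^2 + 24 = 1179
Terms of depth exactly 2: N_2 − N_1 = 1179 − 24 = 1155.

1155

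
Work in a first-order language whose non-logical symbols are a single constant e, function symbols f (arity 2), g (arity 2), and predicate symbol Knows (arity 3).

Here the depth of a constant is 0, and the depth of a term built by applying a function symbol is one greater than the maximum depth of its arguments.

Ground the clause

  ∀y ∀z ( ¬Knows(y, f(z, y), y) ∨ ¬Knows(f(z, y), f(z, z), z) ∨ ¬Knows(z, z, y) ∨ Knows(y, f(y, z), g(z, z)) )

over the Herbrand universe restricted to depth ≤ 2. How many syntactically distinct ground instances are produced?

Ground terms of depth ≤ 2:
  If N_k denotes the number of depth-≤k ground terms, the 1 constant gives N_0 = 1, and each function symbol of arity r contributes N_{k-1}^r new terms at level k: N_k = 1 + N_{k-1}^2 + N_{k-1}^2.
  N_0 = 1
  N_1 = 1 + 1^2 + 1^2 = 3
  N_2 = 1 + 3^2 + 3^2 = 19
So there are 19 ground terms available for substitution.
The clause has 2 distinct variables (y, z), each appearing in the body. In the free term algebra distinct substitutions yield syntactically distinct ground instances.
Number of ground instances = 19^2 = 361.

361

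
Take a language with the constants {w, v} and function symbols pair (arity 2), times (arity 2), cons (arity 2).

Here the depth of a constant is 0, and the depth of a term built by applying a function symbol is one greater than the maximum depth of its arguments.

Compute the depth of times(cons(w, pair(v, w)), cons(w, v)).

3

depth(pair(v, w)) = 1 + max(0, 0) = 1
depth(cons(w, pair(v, w))) = 1 + max(0, 1) = 2
depth(cons(w, v)) = 1 + max(0, 0) = 1
depth(times(cons(w, pair(v, w)), cons(w, v))) = 1 + max(2, 1) = 3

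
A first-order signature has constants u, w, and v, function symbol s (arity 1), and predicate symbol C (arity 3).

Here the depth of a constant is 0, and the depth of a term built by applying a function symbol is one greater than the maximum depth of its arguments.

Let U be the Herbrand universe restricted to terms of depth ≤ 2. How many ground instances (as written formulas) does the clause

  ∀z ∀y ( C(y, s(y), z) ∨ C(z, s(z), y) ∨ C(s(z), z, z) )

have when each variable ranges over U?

Ground terms of depth ≤ 2:
  Let N_k = |{terms of depth ≤ k}|. Then N_0 = 3 and N_k = 3 + N_{k-1} for k ≥ 1 (one summand per function symbol, arity giving the exponent).
  N_0 = 3
  N_1 = 3 + 3 = 6
  N_2 = 3 + 6 = 9
So there are 9 ground terms available for substitution.
The body mentions every one of the 2 quantified variables; since ground terms form a free algebra, no two substitutions collapse to the same formula.
Number of ground instances = 9^2 = 81.

81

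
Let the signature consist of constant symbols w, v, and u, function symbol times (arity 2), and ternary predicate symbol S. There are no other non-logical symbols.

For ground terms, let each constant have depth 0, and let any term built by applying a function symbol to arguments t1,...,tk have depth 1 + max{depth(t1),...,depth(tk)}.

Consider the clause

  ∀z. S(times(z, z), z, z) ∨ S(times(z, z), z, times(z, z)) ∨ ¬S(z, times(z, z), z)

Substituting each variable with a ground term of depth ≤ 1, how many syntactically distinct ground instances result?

12

Ground terms of depth ≤ 1:
  Write N_k for the number of ground terms of depth ≤ k. A term of depth ≤ k is either a constant or a function symbol applied to arguments of depth ≤ k−1, so N_k = 3 + N_{k-1}^2.
  N_0 = 3
  N_1 = 3 + 3^2 = 12
  Explicitly: w, v, u, times(w, w), times(w, v), times(w, u), times(v, w), times(v, v), times(v, u), times(u, w), times(u, v), times(u, u).
So there are 12 ground terms available for substitution.
The clause has 1 distinct variable (z), which appears in the body. In the free term algebra distinct substitutions yield syntactically distinct ground instances.
Number of ground instances = 12.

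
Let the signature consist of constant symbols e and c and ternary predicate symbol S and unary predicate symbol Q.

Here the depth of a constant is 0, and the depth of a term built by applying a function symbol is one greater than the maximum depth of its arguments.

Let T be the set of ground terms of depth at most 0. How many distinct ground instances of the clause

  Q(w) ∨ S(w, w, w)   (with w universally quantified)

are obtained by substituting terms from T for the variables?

Ground terms of depth ≤ 0:
  With no function symbols every ground term is a constant, so there are exactly 2 ground terms at every depth bound.
  N_0 = 2
  Explicitly: e, c.
So there are 2 ground terms available for substitution.
There is 1 variable to instantiate (w),  occurring in at least one literal, so different choices give different ground instances.
Number of ground instances = 2.

2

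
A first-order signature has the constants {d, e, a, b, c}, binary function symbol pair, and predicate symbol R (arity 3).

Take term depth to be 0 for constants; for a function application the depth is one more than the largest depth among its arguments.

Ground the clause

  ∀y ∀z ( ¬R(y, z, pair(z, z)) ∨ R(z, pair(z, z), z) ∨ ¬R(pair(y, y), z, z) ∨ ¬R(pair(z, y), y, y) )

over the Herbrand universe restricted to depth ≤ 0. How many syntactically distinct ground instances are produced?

25

Ground terms of depth ≤ 0:
  If N_k denotes the number of depth-≤k ground terms, the 5 constants give N_0 = 5, and each function symbol of arity r contributes N_{k-1}^r new terms at level k: N_k = 5 + N_{k-1}^2.
  N_0 = 5
  Explicitly: d, e, a, b, c.
So there are 5 ground terms available for substitution.
There are 2 variables to instantiate (y, z), each occurring in at least one literal, so different choices give different ground instances.
Number of ground instances = 5^2 = 25.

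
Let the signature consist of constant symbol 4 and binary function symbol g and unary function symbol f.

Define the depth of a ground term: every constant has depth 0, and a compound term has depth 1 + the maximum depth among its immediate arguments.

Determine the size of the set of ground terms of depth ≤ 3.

183

Write N_k for the number of ground terms of depth ≤ k. A term of depth ≤ k is either a constant or a function symbol applied to arguments of depth ≤ k−1, so N_k = 1 + N_{k-1}^2 + N_{k-1}.
N_0 = 1
N_1 = 1 + 1^2 + 1 = 3
N_2 = 1 + 3^2 + 3 = 13
N_3 = 1 + 13^2 + 13 = 183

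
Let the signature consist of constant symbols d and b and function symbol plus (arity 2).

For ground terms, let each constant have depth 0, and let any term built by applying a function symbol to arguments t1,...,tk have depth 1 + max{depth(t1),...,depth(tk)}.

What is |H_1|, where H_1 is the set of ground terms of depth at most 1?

Count level by level. With function symbols plus/2, the terms of depth ≤ k are the 2 constants together with each function applied to depth-≤(k−1) tuples, so N_k = 2 + N_{k-1}^2.
N_0 = 2
N_1 = 2 + 2^2 = 6
Explicitly: d, b, plus(d, d), plus(d, b), plus(b, d), plus(b, b).

6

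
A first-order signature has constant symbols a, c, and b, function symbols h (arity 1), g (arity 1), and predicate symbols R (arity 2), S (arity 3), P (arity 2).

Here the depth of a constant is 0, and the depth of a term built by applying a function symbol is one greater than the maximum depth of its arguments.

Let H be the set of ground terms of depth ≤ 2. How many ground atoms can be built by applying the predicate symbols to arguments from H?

10143

First count ground terms of depth ≤ 2.
Let N_k count ground terms of depth at most k. Each non-constant term of depth ≤ k is some function symbol applied to depth-≤(k−1) arguments, giving N_k = 3 + N_{k-1} + N_{k-1}.
N_0 = 3
N_1 = 3 + 3 + 3 = 9
N_2 = 3 + 9 + 9 = 21
So |H| = 21.
Each predicate of arity r yields |H|^r ground atoms (one per choice of an r-tuple from H):
  R: 21^2 = 441;  S: 21^3 = 9261;  P: 21^2 = 441
Total ground atoms: 441 + 9261 + 441 = 10143.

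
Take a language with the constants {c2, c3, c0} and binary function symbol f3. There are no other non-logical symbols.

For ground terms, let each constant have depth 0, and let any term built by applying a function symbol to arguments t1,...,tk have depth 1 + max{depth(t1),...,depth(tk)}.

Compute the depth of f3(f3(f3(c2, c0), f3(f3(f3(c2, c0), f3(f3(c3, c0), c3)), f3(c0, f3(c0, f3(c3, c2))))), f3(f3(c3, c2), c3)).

6

depth(f3(c2, c0)) = 1 + max(0, 0) = 1
depth(f3(c3, c0)) = 1 + max(0, 0) = 1
depth(f3(f3(c3, c0), c3)) = 1 + max(1, 0) = 2
depth(f3(f3(c2, c0), f3(f3(c3, c0), c3))) = 1 + max(1, 2) = 3
depth(f3(c3, c2)) = 1 + max(0, 0) = 1
depth(f3(c0, f3(c3, c2))) = 1 + max(0, 1) = 2
depth(f3(c0, f3(c0, f3(c3, c2)))) = 1 + max(0, 2) = 3
depth(f3(f3(f3(c2, c0), f3(f3(c3, c0), c3)), f3(c0, f3(c0, f3(c3, c2))))) = 1 + max(3, 3) = 4
depth(f3(f3(c2, c0), f3(f3(f3(c2, c0), f3(f3(c3, c0), c3)), f3(c0, f3(c0, f3(c3, c2)))))) = 1 + max(1, 4) = 5
depth(f3(f3(c3, c2), c3)) = 1 + max(1, 0) = 2
depth(f3(f3(f3(c2, c0), f3(f3(f3(c2, c0), f3(f3(c3, c0), c3)), f3(c0, f3(c0, f3(c3, c2))))), f3(f3(c3, c2), c3))) = 1 + max(5, 2) = 6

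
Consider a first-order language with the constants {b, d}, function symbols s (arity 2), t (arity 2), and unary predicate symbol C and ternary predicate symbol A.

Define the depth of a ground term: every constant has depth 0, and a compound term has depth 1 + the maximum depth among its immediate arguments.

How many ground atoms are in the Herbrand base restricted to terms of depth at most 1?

1010

First count ground terms of depth ≤ 1.
If N_k denotes the number of depth-≤k ground terms, the 2 constants give N_0 = 2, and each function symbol of arity r contributes N_{k-1}^r new terms at level k: N_k = 2 + N_{k-1}^2 + N_{k-1}^2.
N_0 = 2
N_1 = 2 + 2^2 + 2^2 = 10
So |H| = 10.
Each predicate of arity r yields |H|^r ground atoms (one per choice of an r-tuple from H):
  C: 10;  A: 10^3 = 1000
Total ground atoms: 10 + 1000 = 1010.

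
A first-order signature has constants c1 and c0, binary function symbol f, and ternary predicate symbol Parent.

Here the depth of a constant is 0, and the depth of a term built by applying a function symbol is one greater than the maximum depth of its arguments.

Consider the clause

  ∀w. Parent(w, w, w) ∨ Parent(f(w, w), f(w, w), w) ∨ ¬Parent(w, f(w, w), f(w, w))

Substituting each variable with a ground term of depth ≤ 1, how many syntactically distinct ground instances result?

Ground terms of depth ≤ 1:
  If N_k denotes the number of depth-≤k ground terms, the 2 constants give N_0 = 2, and each function symbol of arity r contributes N_{k-1}^r new terms at level k: N_k = 2 + N_{k-1}^2.
  N_0 = 2
  N_1 = 2 + 2^2 = 6
So there are 6 ground terms available for substitution.
The clause has 1 distinct variable (w), which appears in the body. In the free term algebra distinct substitutions yield syntactically distinct ground instances.
Number of ground instances = 6.

6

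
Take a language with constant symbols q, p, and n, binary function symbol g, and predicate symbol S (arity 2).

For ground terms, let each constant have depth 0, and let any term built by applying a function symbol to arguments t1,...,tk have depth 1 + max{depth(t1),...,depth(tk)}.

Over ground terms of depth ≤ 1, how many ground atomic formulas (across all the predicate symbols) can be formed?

First count ground terms of depth ≤ 1.
Let N_k = |{terms of depth ≤ k}|. Then N_0 = 3 and N_k = 3 + N_{k-1}^2 for k ≥ 1 (one summand per function symbol, arity giving the exponent).
N_0 = 3
N_1 = 3 + 3^2 = 12
So |H| = 12.
Each predicate of arity r yields |H|^r ground atoms (one per choice of an r-tuple from H):
  S: 12^2 = 144
Total ground atoms: 144.

144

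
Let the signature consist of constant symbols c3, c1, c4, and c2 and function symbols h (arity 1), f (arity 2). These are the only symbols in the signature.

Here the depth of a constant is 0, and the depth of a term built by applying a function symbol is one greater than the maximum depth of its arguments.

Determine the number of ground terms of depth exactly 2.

580

Let N_k = |{terms of depth ≤ k}|. Then N_0 = 4 and N_k = 4 + N_{k-1} + N_{k-1}^2 for k ≥ 1 (one summand per function symbol, arity giving the exponent).
N_0 = 4
N_1 = 4 + 4 + 4^2 = 24
N_2 = 4 + 24 + 24^2 = 604
Terms of depth exactly 2: N_2 − N_1 = 604 − 24 = 580.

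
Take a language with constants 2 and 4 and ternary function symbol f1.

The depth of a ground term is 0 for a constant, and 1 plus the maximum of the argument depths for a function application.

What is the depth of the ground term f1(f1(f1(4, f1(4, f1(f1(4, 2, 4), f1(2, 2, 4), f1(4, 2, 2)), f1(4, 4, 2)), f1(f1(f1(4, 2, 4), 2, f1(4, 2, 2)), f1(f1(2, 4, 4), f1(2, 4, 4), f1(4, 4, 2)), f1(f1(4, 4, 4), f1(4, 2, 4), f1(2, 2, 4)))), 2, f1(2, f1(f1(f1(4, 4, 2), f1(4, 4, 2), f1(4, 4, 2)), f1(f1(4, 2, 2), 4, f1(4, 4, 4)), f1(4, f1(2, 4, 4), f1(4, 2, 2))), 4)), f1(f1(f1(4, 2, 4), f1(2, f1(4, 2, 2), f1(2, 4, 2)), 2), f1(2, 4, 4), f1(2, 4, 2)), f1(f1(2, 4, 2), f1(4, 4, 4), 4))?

depth(f1(4, 2, 4)) = 1 + max(0, 0, 0) = 1
depth(f1(2, 2, 4)) = 1 + max(0, 0, 0) = 1
depth(f1(4, 2, 2)) = 1 + max(0, 0, 0) = 1
depth(f1(f1(4, 2, 4), f1(2, 2, 4), f1(4, 2, 2))) = 1 + max(1, 1, 1) = 2
depth(f1(4, 4, 2)) = 1 + max(0, 0, 0) = 1
depth(f1(4, f1(f1(4, 2, 4), f1(2, 2, 4), f1(4, 2, 2)), f1(4, 4, 2))) = 1 + max(0, 2, 1) = 3
depth(f1(f1(4, 2, 4), 2, f1(4, 2, 2))) = 1 + max(1, 0, 1) = 2
depth(f1(2, 4, 4)) = 1 + max(0, 0, 0) = 1
depth(f1(f1(2, 4, 4), f1(2, 4, 4), f1(4, 4, 2))) = 1 + max(1, 1, 1) = 2
depth(f1(4, 4, 4)) = 1 + max(0, 0, 0) = 1
depth(f1(f1(4, 4, 4), f1(4, 2, 4), f1(2, 2, 4))) = 1 + max(1, 1, 1) = 2
depth(f1(f1(f1(4, 2, 4), 2, f1(4, 2, 2)), f1(f1(2, 4, 4), f1(2, 4, 4), f1(4, 4, 2)), f1(f1(4, 4, 4), f1(4, 2, 4), f1(2, 2, 4)))) = 1 + max(2, 2, 2) = 3
depth(f1(4, f1(4, f1(f1(4, 2, 4), f1(2, 2, 4), f1(4, 2, 2)), f1(4, 4, 2)), f1(f1(f1(4, 2, 4), 2, f1(4, 2, 2)), f1(f1(2, 4, 4), f1(2, 4, 4), f1(4, 4, 2)), f1(f1(4, 4, 4), f1(4, 2, 4), f1(2, 2, 4))))) = 1 + max(0, 3, 3) = 4
depth(f1(f1(4, 4, 2), f1(4, 4, 2), f1(4, 4, 2))) = 1 + max(1, 1, 1) = 2
depth(f1(f1(4, 2, 2), 4, f1(4, 4, 4))) = 1 + max(1, 0, 1) = 2
depth(f1(4, f1(2, 4, 4), f1(4, 2, 2))) = 1 + max(0, 1, 1) = 2
depth(f1(f1(f1(4, 4, 2), f1(4, 4, 2), f1(4, 4, 2)), f1(f1(4, 2, 2), 4, f1(4, 4, 4)), f1(4, f1(2, 4, 4), f1(4, 2, 2)))) = 1 + max(2, 2, 2) = 3
depth(f1(2, f1(f1(f1(4, 4, 2), f1(4, 4, 2), f1(4, 4, 2)), f1(f1(4, 2, 2), 4, f1(4, 4, 4)), f1(4, f1(2, 4, 4), f1(4, 2, 2))), 4)) = 1 + max(0, 3, 0) = 4
depth(f1(f1(4, f1(4, f1(f1(4, 2, 4), f1(2, 2, 4), f1(4, 2, 2)), f1(4, 4, 2)), f1(f1(f1(4, 2, 4), 2, f1(4, 2, 2)), f1(f1(2, 4, 4), f1(2, 4, 4), f1(4, 4, 2)), f1(f1(4, 4, 4), f1(4, 2, 4), f1(2, 2, 4)))), 2, f1(2, f1(f1(f1(4, 4, 2), f1(4, 4, 2), f1(4, 4, 2)), f1(f1(4, 2, 2), 4, f1(4, 4, 4)), f1(4, f1(2, 4, 4), f1(4, 2, 2))), 4))) = 1 + max(4, 0, 4) = 5
depth(f1(2, 4, 2)) = 1 + max(0, 0, 0) = 1
depth(f1(2, f1(4, 2, 2), f1(2, 4, 2))) = 1 + max(0, 1, 1) = 2
depth(f1(f1(4, 2, 4), f1(2, f1(4, 2, 2), f1(2, 4, 2)), 2)) = 1 + max(1, 2, 0) = 3
depth(f1(f1(f1(4, 2, 4), f1(2, f1(4, 2, 2), f1(2, 4, 2)), 2), f1(2, 4, 4), f1(2, 4, 2))) = 1 + max(3, 1, 1) = 4
depth(f1(f1(2, 4, 2), f1(4, 4, 4), 4)) = 1 + max(1, 1, 0) = 2
depth(f1(f1(f1(4, f1(4, f1(f1(4, 2, 4), f1(2, 2, 4), f1(4, 2, 2)), f1(4, 4, 2)), f1(f1(f1(4, 2, 4), 2, f1(4, 2, 2)), f1(f1(2, 4, 4), f1(2, 4, 4), f1(4, 4, 2)), f1(f1(4, 4, 4), f1(4, 2, 4), f1(2, 2, 4)))), 2, f1(2, f1(f1(f1(4, 4, 2), f1(4, 4, 2), f1(4, 4, 2)), f1(f1(4, 2, 2), 4, f1(4, 4, 4)), f1(4, f1(2, 4, 4), f1(4, 2, 2))), 4)), f1(f1(f1(4, 2, 4), f1(2, f1(4, 2, 2), f1(2, 4, 2)), 2), f1(2, 4, 4), f1(2, 4, 2)), f1(f1(2, 4, 2), f1(4, 4, 4), 4))) = 1 + max(5, 4, 2) = 6

6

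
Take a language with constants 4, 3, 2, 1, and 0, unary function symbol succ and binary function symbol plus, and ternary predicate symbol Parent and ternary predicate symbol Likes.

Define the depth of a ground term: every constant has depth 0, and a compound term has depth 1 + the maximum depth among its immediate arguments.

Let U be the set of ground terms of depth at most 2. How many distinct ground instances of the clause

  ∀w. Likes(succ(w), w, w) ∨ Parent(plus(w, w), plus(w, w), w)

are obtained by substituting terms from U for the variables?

1265

Ground terms of depth ≤ 2:
  Write N_k for the number of ground terms of depth ≤ k. A term of depth ≤ k is either a constant or a function symbol applied to arguments of depth ≤ k−1, so N_k = 5 + N_{k-1} + N_{k-1}^2.
  N_0 = 5
  N_1 = 5 + 5 + 5^2 = 35
  N_2 = 5 + 35 + 35^2 = 1265
So there are 1265 ground terms available for substitution.
The variable w ranges independently over the available ground terms, and distinct assignments produce distinct instances.
Number of ground instances = 1265.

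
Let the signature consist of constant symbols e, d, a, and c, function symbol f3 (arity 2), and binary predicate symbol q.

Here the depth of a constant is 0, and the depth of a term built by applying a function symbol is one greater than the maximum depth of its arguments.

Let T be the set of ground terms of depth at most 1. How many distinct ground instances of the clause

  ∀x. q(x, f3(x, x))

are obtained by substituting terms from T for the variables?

Ground terms of depth ≤ 1:
  Let N_k = |{terms of depth ≤ k}|. Then N_0 = 4 and N_k = 4 + N_{k-1}^2 for k ≥ 1 (one summand per function symbol, arity giving the exponent).
  N_0 = 4
  N_1 = 4 + 4^2 = 20
So there are 20 ground terms available for substitution.
There is 1 variable to instantiate (x),  occurring in at least one literal, so different choices give different ground instances.
Number of ground instances = 20.

20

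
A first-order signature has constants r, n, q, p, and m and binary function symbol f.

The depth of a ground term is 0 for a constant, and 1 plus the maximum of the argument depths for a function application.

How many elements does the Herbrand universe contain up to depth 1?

30

Write N_k for the number of ground terms of depth ≤ k. A term of depth ≤ k is either a constant or a function symbol applied to arguments of depth ≤ k−1, so N_k = 5 + N_{k-1}^2.
N_0 = 5
N_1 = 5 + 5^2 = 30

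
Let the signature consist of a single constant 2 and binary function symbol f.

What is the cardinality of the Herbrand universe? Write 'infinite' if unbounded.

infinite

The signature has at least one function symbol (f, arity 2) and at least one constant (2).
Iterating f gives infinitely many distinct ground terms: 2, f(2, 2), f(f(2, 2), f(2, 2)), ...
So the Herbrand universe is infinite.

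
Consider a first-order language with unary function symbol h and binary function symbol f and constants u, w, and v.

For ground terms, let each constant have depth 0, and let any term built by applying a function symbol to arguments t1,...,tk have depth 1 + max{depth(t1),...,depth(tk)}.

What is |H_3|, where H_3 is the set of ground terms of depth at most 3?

59295

Write N_k for the number of ground terms of depth ≤ k. A term of depth ≤ k is either a constant or a function symbol applied to arguments of depth ≤ k−1, so N_k = 3 + N_{k-1} + N_{k-1}^2.
N_0 = 3
N_1 = 3 + 3 + 3^2 = 15
N_2 = 3 + 15 + 15^2 = 243
N_3 = 3 + 243 + 243^2 = 59295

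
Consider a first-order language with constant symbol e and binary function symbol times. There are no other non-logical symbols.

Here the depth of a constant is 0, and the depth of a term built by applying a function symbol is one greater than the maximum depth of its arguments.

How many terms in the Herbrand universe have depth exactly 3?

Let N_k = |{terms of depth ≤ k}|. Then N_0 = 1 and N_k = 1 + N_{k-1}^2 for k ≥ 1 (one summand per function symbol, arity giving the exponent).
N_0 = 1
N_1 = 1 + 1^2 = 2
N_2 = 1 + 2^2 = 5
N_3 = 1 + 5^2 = 26
Terms of depth exactly 3: N_3 − N_2 = 26 − 5 = 21.

21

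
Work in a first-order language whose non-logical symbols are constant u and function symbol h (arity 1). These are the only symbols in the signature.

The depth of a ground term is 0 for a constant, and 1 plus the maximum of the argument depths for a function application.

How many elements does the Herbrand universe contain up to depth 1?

Count level by level. With function symbols h/1, the terms of depth ≤ k are the 1 constant together with each function applied to depth-≤(k−1) tuples, so N_k = 1 + N_{k-1}.
N_0 = 1
N_1 = 1 + 1 = 2

2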